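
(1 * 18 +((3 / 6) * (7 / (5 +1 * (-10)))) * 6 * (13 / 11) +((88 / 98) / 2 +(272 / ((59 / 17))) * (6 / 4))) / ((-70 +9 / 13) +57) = -270877841 / 25440800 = -10.65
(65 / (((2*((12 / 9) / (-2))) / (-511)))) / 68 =99645 / 272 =366.34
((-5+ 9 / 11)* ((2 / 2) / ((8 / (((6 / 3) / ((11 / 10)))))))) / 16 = -115 / 1936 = -0.06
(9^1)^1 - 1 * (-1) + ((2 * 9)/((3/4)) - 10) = 24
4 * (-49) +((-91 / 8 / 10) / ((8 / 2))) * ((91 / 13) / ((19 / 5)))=-238973 / 1216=-196.52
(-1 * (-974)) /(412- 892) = -487 /240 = -2.03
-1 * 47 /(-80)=47 /80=0.59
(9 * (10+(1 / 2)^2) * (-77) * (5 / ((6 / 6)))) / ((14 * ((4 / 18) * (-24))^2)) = -182655 / 2048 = -89.19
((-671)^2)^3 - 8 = 91271485923347513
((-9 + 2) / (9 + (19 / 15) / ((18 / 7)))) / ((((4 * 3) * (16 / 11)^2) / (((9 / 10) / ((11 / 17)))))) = -9639 / 238592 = -0.04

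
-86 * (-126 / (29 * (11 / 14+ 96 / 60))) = 758520 / 4843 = 156.62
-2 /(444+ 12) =-1 /228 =-0.00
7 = 7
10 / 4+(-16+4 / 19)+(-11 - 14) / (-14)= -1530 / 133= -11.50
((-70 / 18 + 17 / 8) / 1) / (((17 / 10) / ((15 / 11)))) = -1.41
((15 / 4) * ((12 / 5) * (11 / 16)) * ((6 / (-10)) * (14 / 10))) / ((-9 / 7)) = 1617 / 400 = 4.04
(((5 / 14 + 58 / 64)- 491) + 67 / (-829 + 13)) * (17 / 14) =-5595689 / 9408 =-594.78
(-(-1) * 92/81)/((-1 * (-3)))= 0.38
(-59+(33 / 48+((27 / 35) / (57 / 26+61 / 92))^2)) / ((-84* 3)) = 4437454711967 / 19200687240000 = 0.23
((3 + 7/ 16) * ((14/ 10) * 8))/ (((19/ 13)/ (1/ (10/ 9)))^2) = 1054053/ 72200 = 14.60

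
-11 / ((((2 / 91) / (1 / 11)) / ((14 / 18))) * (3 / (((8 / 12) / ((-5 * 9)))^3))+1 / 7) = 28028 / 730731011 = 0.00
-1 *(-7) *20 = 140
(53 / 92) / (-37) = -0.02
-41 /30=-1.37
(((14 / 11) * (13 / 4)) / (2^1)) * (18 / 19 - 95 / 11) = -146237 / 9196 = -15.90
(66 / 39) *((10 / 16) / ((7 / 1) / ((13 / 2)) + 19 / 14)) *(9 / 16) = 3465 / 14176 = 0.24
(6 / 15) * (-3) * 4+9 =21 / 5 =4.20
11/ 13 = 0.85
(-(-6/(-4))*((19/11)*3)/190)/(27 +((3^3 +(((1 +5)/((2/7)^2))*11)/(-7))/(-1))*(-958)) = 3/6215440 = 0.00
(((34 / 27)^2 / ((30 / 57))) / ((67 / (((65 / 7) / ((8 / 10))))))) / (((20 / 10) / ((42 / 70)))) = 71383 / 455868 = 0.16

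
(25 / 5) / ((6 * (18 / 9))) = 5 / 12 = 0.42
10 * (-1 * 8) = -80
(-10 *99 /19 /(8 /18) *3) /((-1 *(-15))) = -891 /38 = -23.45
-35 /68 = -0.51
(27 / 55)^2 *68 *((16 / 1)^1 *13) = 10310976 / 3025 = 3408.59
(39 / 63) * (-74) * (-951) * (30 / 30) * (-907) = -276593278 / 7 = -39513325.43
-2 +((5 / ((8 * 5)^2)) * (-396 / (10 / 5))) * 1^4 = -419 / 160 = -2.62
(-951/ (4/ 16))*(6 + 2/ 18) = -69740/ 3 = -23246.67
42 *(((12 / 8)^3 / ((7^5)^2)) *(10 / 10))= 81 / 161414428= 0.00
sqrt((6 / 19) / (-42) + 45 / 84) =sqrt(37373) / 266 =0.73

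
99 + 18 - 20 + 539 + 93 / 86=637.08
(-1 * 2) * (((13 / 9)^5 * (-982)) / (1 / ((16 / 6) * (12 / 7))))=23335022464 / 413343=56454.38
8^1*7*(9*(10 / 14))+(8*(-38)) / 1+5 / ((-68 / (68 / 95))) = 1063 / 19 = 55.95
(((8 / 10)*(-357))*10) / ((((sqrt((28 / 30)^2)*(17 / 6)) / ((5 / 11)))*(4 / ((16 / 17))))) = -21600 / 187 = -115.51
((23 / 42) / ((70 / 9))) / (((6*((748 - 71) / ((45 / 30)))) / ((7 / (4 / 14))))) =69 / 108320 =0.00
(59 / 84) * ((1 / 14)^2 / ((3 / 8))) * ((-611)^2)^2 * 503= 669912702207.61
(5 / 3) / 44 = 5 / 132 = 0.04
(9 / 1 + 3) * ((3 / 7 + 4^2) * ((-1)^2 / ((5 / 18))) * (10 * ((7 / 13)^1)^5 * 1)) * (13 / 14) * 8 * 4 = 272643840 / 28561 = 9546.02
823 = 823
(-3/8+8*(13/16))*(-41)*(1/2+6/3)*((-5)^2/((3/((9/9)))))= -251125/48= -5231.77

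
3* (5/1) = 15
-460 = -460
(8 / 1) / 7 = 8 / 7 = 1.14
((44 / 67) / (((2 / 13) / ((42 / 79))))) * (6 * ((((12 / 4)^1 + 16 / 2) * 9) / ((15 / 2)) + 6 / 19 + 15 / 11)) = 101877048 / 502835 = 202.61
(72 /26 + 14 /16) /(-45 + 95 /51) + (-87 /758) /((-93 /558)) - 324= -28043333691 /86715200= -323.40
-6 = -6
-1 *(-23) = 23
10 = 10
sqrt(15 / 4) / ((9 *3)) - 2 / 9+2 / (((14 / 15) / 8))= sqrt(15) / 54+1066 / 63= 16.99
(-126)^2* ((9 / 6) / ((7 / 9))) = 30618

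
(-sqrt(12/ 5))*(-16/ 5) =32*sqrt(15)/ 25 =4.96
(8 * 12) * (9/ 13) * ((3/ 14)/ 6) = 216/ 91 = 2.37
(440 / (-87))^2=193600 / 7569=25.58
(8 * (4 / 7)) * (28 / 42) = 64 / 21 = 3.05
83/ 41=2.02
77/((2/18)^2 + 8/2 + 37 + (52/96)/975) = 1247400/664409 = 1.88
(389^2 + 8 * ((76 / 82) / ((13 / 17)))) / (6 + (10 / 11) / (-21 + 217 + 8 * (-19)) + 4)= 19519541162 / 1292525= 15101.87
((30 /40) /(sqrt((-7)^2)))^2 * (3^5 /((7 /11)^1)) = 24057 /5488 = 4.38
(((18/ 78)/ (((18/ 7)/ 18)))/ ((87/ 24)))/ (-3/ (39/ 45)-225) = -28/ 14355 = -0.00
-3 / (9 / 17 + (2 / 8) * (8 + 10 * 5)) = -102 / 511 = -0.20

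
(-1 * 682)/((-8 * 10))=341/40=8.52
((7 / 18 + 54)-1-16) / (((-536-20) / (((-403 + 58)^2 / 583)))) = -8900425 / 648296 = -13.73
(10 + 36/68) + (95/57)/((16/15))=3289/272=12.09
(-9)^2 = 81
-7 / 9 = -0.78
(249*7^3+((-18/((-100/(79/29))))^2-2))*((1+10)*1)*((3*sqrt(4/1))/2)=2818372.93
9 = 9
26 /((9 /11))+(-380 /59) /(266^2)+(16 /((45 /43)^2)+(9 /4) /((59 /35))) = 21232623869 /444924900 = 47.72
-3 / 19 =-0.16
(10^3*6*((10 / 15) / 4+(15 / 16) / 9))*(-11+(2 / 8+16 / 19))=-16100.33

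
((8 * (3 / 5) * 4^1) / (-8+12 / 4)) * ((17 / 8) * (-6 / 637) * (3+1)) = 4896 / 15925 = 0.31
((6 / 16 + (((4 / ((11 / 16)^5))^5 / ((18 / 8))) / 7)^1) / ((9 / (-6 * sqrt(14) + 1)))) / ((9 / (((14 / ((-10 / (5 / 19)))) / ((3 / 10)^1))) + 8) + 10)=207691976729364270161337182698391035 / 26223022100664009478340091989028 - 207691976729364270161337182698391035 * sqrt(14) / 4370503683444001579723348664838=-169888.17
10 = 10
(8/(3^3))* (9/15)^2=0.11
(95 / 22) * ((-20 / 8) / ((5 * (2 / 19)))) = -1805 / 88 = -20.51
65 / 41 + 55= 2320 / 41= 56.59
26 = 26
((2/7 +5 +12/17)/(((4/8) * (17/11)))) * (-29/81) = -454894/163863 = -2.78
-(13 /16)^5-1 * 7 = -7711325 /1048576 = -7.35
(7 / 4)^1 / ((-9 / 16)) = -28 / 9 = -3.11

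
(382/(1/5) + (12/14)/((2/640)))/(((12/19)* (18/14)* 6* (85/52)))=274.27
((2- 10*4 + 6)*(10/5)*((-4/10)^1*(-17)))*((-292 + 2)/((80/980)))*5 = 7730240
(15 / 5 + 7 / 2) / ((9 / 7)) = 91 / 18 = 5.06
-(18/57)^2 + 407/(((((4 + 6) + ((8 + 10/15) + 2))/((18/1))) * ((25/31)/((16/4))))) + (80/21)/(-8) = 333121286/189525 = 1757.66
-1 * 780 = -780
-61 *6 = -366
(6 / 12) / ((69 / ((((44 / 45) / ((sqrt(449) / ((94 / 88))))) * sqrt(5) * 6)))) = 47 * sqrt(2245) / 464715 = 0.00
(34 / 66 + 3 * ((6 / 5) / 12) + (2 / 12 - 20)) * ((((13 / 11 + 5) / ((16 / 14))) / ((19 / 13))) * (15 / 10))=-2427243 / 22990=-105.58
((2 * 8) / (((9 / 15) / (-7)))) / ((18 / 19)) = -5320 / 27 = -197.04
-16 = -16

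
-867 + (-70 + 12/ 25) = -23413/ 25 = -936.52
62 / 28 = 31 / 14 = 2.21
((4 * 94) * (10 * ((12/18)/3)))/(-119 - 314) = -7520/3897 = -1.93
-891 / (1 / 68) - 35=-60623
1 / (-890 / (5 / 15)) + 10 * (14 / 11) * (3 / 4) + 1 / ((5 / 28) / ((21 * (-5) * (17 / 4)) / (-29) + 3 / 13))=97.01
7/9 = 0.78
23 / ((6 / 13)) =299 / 6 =49.83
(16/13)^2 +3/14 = 4091/2366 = 1.73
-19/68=-0.28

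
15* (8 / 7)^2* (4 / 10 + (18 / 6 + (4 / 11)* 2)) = 43584 / 539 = 80.86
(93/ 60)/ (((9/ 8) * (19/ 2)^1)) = 124/ 855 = 0.15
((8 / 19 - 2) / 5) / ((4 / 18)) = -27 / 19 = -1.42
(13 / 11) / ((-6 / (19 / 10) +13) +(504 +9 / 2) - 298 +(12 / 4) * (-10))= 494 / 79563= 0.01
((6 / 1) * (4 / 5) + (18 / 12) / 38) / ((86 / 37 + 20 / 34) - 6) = -1156731 / 737960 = -1.57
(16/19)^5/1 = 0.42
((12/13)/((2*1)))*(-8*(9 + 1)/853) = -480/11089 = -0.04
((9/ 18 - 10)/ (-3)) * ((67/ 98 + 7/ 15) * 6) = 32129/ 1470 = 21.86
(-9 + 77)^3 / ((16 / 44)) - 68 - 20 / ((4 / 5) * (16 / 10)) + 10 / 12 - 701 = 20733701 / 24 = 863904.21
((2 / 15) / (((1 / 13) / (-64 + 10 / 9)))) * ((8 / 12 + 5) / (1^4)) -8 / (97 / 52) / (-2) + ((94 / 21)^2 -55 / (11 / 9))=-1232994041 / 1924965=-640.53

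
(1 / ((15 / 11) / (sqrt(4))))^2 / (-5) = -484 / 1125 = -0.43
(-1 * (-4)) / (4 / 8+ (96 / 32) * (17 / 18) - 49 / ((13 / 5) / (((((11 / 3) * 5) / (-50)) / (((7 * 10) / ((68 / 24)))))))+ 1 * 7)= 18720 / 49669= 0.38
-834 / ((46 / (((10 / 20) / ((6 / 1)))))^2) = -139 / 50784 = -0.00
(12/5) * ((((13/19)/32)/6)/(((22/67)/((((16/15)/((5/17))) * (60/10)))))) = 14807/26125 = 0.57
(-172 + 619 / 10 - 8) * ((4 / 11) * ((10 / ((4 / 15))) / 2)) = -17715 / 22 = -805.23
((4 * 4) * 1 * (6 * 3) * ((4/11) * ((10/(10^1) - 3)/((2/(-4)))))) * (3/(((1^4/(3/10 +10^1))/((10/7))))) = 1423872/77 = 18491.84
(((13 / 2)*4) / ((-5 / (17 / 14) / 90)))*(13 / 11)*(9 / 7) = -465426 / 539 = -863.50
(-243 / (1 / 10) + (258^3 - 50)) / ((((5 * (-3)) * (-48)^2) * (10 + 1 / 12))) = -2146379 / 43560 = -49.27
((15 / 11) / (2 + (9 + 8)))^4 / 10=10125 / 3816059522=0.00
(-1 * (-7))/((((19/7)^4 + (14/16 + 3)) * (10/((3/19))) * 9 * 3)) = 67228/955034145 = 0.00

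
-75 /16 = -4.69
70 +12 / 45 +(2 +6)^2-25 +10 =1789 / 15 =119.27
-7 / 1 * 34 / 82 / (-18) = 119 / 738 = 0.16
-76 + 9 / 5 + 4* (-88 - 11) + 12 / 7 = -16397 / 35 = -468.49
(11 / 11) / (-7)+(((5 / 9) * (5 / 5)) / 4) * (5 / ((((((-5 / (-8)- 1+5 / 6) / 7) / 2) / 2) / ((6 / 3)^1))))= 19567 / 231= 84.71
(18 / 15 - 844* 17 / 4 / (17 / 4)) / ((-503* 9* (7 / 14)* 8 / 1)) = 0.05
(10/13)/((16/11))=55/104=0.53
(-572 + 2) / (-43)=570 / 43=13.26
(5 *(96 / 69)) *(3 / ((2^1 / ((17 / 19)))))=4080 / 437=9.34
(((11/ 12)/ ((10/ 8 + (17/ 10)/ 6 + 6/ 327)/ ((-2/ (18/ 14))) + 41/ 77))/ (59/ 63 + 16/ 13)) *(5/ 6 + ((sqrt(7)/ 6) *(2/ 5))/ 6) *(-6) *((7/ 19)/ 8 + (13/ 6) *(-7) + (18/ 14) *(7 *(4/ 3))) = -11955182239/ 842445104-11955182239 *sqrt(7)/ 63183382800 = -14.69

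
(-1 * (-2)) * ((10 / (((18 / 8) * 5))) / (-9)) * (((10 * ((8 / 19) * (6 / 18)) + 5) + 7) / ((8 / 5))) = -7640 / 4617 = -1.65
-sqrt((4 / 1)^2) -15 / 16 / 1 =-79 / 16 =-4.94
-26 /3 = -8.67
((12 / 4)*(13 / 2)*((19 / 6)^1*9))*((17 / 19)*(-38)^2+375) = 3705741 / 4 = 926435.25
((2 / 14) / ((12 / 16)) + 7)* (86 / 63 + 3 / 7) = 17063 / 1323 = 12.90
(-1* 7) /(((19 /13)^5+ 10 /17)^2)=-278887729010527 /2098245794531769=-0.13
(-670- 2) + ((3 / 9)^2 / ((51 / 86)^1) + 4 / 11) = -3390146 / 5049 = -671.45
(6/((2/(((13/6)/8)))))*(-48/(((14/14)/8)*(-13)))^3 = 3538944/169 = 20940.50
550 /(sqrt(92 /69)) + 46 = 46 + 275*sqrt(3) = 522.31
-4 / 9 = -0.44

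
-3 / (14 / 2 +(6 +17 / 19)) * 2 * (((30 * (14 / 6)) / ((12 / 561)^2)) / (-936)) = 2114035 / 29952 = 70.58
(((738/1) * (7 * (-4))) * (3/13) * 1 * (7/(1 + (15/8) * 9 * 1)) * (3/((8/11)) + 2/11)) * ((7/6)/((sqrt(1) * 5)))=-191875572/102245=-1876.63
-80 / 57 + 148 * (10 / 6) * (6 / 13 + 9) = 1728340 / 741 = 2332.44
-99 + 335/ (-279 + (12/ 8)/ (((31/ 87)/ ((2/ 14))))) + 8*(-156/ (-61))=-117548273/ 1474065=-79.74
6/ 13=0.46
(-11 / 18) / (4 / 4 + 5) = -0.10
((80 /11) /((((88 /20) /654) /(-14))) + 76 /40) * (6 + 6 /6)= -128167907 /1210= -105923.89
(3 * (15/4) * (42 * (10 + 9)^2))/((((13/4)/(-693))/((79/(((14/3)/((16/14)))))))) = -9147754440/13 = -703673418.46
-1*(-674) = 674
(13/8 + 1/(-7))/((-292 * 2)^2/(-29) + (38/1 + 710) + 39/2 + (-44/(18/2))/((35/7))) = -108315/803443676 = -0.00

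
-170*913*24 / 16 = -232815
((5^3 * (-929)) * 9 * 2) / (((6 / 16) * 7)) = -5574000 / 7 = -796285.71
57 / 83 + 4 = 389 / 83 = 4.69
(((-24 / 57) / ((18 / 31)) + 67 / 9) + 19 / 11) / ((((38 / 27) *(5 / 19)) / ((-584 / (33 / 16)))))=-74228736 / 11495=-6457.48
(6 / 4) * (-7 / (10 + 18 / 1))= -3 / 8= -0.38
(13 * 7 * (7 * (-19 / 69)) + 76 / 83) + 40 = -134.49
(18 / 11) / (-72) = -1 / 44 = -0.02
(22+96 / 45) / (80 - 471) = -362 / 5865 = -0.06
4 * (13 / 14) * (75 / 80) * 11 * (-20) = -10725 / 14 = -766.07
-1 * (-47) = 47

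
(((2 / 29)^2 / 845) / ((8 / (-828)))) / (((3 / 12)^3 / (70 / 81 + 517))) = -123491968 / 6395805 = -19.31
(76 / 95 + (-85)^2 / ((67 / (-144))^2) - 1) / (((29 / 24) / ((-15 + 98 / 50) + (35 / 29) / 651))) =-5268136538156536 / 14629089875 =-360113.76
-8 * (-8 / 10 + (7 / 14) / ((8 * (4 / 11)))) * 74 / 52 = 7437 / 1040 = 7.15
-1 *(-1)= 1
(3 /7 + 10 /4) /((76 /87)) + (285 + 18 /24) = 307605 /1064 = 289.10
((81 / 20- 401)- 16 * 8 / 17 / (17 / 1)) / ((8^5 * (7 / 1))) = -328133 / 189399040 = -0.00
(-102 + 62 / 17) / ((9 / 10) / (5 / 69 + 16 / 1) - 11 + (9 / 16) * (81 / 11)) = 1631738240 / 112848839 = 14.46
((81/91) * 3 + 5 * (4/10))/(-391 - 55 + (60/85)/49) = -50575/4829578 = -0.01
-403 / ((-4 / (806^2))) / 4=65450827 / 4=16362706.75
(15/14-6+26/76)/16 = -305/1064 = -0.29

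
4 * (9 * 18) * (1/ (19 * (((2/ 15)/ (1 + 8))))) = 43740/ 19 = 2302.11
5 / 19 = 0.26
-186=-186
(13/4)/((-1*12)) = -13/48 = -0.27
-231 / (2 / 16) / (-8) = 231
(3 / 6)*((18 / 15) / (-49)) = -3 / 245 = -0.01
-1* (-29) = 29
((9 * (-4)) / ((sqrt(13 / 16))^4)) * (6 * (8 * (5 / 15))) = -147456 / 169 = -872.52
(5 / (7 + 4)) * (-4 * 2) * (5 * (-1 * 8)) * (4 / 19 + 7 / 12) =72400 / 627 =115.47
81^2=6561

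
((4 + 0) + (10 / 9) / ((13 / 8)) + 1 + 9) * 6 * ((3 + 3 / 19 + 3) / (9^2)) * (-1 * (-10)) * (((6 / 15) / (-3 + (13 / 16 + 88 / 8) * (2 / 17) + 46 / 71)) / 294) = -0.09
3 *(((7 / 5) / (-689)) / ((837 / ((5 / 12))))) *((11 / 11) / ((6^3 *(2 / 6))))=-7 / 166087584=-0.00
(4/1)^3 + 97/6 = 481/6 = 80.17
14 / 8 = 7 / 4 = 1.75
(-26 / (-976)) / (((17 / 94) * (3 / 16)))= 2444 / 3111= 0.79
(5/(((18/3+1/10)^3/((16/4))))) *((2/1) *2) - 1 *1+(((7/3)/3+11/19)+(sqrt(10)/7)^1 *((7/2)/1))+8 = 10.29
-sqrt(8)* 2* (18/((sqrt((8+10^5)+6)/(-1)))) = 24* sqrt(50007)/16669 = 0.32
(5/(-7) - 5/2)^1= -45/14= -3.21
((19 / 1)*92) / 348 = 437 / 87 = 5.02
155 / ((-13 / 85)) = -13175 / 13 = -1013.46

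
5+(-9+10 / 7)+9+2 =59 / 7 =8.43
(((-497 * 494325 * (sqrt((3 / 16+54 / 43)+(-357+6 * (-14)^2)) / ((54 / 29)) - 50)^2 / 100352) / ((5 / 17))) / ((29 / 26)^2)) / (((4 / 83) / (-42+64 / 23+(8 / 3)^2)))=161574981214368735350675 / 13245809098752 - 169955476489781125 * sqrt(200595) / 11101612032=5341590822.47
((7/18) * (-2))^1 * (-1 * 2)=14/9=1.56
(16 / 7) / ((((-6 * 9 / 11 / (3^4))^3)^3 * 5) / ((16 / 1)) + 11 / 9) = 742583750431248 / 397076033215589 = 1.87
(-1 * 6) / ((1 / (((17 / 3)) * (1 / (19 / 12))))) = -408 / 19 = -21.47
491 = 491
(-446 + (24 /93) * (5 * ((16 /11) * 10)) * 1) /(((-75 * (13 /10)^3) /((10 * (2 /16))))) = 3.24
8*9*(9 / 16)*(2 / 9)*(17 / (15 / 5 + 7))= 15.30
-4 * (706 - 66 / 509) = -1437152 / 509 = -2823.48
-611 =-611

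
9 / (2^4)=0.56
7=7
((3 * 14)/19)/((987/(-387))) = -774/893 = -0.87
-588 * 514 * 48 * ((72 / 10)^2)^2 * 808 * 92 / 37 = -1811302029103988736 / 23125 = -78326574231523.84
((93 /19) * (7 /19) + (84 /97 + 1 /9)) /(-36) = -219064 /2836377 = -0.08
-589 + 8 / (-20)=-2947 / 5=-589.40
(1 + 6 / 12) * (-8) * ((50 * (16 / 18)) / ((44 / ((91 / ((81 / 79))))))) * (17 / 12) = -12221300 / 8019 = -1524.04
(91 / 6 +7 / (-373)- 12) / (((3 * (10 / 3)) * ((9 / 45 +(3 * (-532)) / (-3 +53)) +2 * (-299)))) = -35225 / 70465668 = -0.00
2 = 2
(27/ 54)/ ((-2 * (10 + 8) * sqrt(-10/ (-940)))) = -sqrt(94)/ 72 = -0.13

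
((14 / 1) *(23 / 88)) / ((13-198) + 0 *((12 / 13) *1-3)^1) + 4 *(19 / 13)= 616547 / 105820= 5.83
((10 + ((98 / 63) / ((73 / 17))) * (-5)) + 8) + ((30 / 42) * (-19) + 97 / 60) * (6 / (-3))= 1844119 / 45990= 40.10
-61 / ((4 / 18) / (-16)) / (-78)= -732 / 13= -56.31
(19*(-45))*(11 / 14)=-9405 / 14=-671.79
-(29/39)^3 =-24389/59319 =-0.41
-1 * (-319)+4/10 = 1597/5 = 319.40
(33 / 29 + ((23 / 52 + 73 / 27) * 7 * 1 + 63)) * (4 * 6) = 7016182 / 3393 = 2067.84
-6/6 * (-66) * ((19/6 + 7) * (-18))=-12078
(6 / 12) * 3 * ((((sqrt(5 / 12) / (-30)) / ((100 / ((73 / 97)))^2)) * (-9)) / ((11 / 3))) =47961 * sqrt(15) / 41399600000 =0.00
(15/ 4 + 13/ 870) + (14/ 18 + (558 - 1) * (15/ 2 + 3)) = 30552883/ 5220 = 5853.04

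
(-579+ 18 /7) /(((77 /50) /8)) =-2994.43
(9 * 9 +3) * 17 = 1428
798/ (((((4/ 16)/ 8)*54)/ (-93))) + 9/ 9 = -131933/ 3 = -43977.67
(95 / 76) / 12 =5 / 48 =0.10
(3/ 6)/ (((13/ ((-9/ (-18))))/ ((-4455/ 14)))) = -4455/ 728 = -6.12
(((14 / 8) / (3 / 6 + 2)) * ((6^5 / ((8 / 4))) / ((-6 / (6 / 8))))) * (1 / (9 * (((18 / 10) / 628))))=-13188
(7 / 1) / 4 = 7 / 4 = 1.75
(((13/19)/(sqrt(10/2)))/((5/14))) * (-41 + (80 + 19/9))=13468 * sqrt(5)/855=35.22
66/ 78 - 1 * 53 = -678/ 13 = -52.15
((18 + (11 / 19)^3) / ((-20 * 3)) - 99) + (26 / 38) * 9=-38333033 / 411540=-93.15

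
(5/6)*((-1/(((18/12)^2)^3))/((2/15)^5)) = -15625/9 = -1736.11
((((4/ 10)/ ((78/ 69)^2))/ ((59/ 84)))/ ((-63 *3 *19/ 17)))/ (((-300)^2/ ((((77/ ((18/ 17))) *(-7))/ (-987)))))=-11771837/ 973663663050000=-0.00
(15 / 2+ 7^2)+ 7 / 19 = 2161 / 38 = 56.87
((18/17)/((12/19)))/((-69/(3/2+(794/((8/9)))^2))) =-242560707/12512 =-19386.25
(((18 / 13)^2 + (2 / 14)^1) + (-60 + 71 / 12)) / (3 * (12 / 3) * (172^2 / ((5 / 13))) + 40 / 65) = -3692615 / 65516060064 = -0.00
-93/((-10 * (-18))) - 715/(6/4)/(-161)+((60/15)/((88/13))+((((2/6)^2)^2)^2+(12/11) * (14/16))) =927146273/232390620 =3.99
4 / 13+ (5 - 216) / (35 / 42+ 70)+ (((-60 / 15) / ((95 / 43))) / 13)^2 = -68756366 / 25928825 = -2.65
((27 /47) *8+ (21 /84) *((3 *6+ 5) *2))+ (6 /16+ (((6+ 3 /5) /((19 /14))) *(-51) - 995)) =-43812377 /35720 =-1226.55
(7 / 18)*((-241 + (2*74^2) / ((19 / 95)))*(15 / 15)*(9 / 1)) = 381633 / 2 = 190816.50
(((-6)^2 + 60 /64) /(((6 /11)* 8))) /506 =197 /11776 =0.02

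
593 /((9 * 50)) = 593 /450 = 1.32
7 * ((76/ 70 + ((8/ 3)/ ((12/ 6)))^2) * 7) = 6314/ 45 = 140.31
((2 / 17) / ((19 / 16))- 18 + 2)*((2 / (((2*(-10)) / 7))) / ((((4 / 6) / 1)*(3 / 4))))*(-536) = -19270272 / 1615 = -11932.06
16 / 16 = 1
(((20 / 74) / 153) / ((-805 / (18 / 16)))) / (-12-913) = 1 / 374695300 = 0.00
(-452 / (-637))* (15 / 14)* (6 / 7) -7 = -198151 / 31213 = -6.35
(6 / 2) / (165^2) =1 / 9075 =0.00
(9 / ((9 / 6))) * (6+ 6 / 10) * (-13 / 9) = -286 / 5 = -57.20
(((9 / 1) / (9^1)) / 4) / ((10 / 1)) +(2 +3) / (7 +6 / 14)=363 / 520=0.70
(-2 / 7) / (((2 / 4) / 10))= -40 / 7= -5.71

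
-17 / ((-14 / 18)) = 153 / 7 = 21.86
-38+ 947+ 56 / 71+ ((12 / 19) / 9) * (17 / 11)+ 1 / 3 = 40520732 / 44517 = 910.23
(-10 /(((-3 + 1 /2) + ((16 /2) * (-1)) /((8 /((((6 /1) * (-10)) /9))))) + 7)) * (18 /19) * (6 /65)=-1296 /16549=-0.08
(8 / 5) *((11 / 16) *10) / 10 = 11 / 10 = 1.10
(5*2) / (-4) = -2.50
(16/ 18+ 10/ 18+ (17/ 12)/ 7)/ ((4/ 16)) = 415/ 63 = 6.59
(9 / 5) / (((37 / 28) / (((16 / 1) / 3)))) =1344 / 185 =7.26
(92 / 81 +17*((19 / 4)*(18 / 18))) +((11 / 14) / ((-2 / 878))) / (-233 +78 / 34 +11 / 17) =739638253 / 8870148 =83.39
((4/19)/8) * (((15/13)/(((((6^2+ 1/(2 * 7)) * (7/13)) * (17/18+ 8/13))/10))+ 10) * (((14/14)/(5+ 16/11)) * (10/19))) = 59290/2661653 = 0.02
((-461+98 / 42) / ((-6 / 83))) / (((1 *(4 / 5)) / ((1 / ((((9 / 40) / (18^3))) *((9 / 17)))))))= 388307200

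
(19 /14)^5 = 2476099 /537824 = 4.60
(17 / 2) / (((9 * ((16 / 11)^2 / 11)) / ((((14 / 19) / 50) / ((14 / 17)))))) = 384659 / 4377600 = 0.09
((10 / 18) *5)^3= 15625 / 729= 21.43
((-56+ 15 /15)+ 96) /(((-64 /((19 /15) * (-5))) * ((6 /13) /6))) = 10127 /192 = 52.74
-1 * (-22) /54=11 /27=0.41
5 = 5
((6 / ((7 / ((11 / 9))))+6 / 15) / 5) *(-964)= -146528 / 525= -279.10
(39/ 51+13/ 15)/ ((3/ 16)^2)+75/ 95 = 2057849/ 43605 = 47.19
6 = 6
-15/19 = -0.79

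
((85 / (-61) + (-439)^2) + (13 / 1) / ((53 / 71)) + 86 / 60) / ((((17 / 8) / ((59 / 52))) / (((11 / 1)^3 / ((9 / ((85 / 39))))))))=1467997783176221 / 44256537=33170190.95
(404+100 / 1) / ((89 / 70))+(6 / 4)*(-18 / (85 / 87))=2789739 / 7565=368.77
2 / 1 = 2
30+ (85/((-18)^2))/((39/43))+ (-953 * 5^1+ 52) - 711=-68154929/12636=-5393.71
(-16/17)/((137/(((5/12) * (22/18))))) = -220/62883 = -0.00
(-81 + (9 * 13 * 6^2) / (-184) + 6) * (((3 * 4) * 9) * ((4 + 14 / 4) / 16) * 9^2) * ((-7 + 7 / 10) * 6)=5583850587 / 368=15173507.03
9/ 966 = 3/ 322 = 0.01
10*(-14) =-140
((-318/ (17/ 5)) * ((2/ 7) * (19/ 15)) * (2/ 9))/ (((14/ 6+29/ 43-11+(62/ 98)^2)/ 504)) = 9980707296/ 19987427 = 499.35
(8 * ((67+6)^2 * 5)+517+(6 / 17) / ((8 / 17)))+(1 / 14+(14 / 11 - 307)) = 65718605 / 308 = 213372.09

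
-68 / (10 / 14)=-476 / 5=-95.20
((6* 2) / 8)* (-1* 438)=-657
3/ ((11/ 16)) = 48/ 11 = 4.36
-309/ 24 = -103/ 8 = -12.88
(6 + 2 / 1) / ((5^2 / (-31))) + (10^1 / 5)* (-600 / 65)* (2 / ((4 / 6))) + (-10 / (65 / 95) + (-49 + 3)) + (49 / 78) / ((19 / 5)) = -4659211 / 37050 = -125.75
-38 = -38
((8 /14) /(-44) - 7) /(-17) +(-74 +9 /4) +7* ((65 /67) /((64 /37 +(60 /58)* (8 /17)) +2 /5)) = -2877489754211 /41859238652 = -68.74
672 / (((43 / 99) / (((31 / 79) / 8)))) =257796 / 3397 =75.89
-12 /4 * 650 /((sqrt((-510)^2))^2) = -0.01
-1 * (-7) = 7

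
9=9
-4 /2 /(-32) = 0.06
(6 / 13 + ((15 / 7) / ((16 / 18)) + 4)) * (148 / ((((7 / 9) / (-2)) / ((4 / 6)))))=-1110666 / 637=-1743.59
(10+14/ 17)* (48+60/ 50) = 45264/ 85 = 532.52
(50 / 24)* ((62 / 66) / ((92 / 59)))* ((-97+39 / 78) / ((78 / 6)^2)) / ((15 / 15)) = -8824925 / 12314016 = -0.72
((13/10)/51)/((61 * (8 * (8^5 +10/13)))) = 169/106021386720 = 0.00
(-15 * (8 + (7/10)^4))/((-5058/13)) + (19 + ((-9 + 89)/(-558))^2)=1691965559711/87493284000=19.34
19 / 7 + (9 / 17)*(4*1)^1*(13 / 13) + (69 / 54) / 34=20861 / 4284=4.87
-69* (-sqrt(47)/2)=69* sqrt(47)/2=236.52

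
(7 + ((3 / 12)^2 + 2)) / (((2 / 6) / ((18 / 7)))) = 69.91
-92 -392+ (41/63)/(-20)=-609881/1260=-484.03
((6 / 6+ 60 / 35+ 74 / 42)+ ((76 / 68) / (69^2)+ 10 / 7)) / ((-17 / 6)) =-6691058 / 3210501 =-2.08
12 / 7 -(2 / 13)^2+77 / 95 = 281091 / 112385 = 2.50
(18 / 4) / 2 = 9 / 4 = 2.25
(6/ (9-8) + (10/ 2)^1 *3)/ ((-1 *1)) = -21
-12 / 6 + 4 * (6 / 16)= -1 / 2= -0.50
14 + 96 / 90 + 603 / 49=20119 / 735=27.37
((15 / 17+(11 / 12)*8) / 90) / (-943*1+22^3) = 419 / 44545950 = 0.00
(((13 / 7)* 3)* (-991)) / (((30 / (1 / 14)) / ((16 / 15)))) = -51532 / 3675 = -14.02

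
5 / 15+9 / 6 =11 / 6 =1.83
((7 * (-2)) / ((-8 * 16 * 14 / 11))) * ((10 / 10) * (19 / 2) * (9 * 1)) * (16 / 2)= 1881 / 32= 58.78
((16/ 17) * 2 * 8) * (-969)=-14592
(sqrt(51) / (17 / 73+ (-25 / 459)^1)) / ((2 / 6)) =100521 *sqrt(51) / 5978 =120.08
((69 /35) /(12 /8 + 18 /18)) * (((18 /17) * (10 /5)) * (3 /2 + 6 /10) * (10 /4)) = 3726 /425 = 8.77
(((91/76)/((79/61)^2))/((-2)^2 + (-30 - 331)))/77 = -48373/1862638932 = -0.00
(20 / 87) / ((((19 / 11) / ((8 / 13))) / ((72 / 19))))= 42240 / 136097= 0.31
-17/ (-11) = 17/ 11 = 1.55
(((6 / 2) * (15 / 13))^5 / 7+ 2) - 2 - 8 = 163735717 / 2599051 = 63.00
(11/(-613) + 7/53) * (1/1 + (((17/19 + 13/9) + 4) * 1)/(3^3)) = 2348812/16666857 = 0.14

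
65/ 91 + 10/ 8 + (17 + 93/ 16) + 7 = 3559/ 112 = 31.78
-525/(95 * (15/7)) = -49/19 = -2.58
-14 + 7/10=-133/10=-13.30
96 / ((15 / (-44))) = -1408 / 5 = -281.60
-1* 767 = -767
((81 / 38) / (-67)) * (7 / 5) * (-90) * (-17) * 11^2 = -10496871 / 1273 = -8245.77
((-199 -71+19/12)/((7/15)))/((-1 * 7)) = 16105/196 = 82.17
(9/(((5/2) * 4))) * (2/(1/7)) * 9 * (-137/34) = -77679/170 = -456.94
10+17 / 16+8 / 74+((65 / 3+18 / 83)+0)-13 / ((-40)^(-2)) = -3061213955 / 147408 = -20766.95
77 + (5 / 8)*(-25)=491 / 8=61.38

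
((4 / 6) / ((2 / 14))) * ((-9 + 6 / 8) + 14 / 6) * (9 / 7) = -71 / 2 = -35.50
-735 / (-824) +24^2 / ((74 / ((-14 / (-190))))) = 4244709 / 2896360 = 1.47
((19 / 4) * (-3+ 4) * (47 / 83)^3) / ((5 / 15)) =5917911 / 2287148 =2.59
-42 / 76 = -21 / 38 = -0.55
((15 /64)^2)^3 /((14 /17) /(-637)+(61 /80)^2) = 146844140625 /513927465140224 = 0.00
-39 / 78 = -1 / 2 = -0.50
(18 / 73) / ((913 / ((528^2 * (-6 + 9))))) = 1368576 / 6059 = 225.87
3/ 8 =0.38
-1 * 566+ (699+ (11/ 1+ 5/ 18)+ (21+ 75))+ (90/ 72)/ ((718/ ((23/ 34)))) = 240.28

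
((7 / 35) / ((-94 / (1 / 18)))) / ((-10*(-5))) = -1 / 423000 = -0.00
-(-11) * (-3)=-33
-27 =-27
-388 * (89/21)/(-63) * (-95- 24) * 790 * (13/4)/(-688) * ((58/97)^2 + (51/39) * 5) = 504103329595/6306552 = 79933.27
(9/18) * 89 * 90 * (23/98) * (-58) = -2671335/49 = -54517.04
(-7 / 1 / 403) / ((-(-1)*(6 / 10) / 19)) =-665 / 1209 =-0.55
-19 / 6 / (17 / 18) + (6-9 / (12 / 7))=-177 / 68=-2.60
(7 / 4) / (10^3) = 7 / 4000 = 0.00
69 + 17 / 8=569 / 8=71.12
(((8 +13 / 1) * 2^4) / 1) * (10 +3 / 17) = 58128 / 17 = 3419.29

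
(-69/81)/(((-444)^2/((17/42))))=-391/223552224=-0.00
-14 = -14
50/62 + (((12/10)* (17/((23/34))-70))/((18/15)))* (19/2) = -303349/713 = -425.45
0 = 0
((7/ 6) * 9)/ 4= 2.62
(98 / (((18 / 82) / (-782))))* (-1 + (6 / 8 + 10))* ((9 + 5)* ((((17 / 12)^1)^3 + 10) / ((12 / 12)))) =-1586405108197 / 2592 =-612039007.79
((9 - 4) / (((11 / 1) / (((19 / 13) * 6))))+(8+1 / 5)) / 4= 8713 / 2860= 3.05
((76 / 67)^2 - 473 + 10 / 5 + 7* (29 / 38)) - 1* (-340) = -21215487 / 170582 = -124.37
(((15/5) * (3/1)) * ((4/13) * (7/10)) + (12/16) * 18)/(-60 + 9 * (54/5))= 669/1612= 0.42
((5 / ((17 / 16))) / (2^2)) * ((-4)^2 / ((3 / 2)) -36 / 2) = -440 / 51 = -8.63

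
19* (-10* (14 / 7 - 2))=0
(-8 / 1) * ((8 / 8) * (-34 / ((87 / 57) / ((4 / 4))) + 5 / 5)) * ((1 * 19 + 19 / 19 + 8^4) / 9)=6772192 / 87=77841.29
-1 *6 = -6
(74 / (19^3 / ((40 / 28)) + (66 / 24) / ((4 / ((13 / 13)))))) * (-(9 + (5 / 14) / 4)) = -376660 / 2689113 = -0.14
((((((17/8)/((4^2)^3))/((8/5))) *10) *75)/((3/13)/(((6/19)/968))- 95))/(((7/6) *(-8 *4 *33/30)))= -6215625/642773942272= -0.00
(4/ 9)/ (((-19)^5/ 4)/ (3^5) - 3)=-0.00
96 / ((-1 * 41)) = -96 / 41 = -2.34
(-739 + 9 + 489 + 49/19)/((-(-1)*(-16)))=2265/152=14.90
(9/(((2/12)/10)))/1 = 540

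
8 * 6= 48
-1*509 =-509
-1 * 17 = -17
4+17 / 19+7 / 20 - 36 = -11687 / 380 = -30.76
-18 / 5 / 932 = -9 / 2330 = -0.00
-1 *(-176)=176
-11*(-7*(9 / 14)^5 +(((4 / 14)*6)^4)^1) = -6649533 / 76832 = -86.55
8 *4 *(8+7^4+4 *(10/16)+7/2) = 77280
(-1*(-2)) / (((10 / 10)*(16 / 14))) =7 / 4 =1.75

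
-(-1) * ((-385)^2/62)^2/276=21970650625/1060944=20708.59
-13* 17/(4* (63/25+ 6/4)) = -5525/402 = -13.74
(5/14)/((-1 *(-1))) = 5/14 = 0.36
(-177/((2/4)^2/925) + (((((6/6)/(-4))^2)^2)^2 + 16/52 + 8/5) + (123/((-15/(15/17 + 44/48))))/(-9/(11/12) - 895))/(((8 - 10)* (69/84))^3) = 485719234624418244107/3288599515668480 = 147697.90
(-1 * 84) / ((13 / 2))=-168 / 13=-12.92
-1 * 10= -10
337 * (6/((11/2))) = 4044/11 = 367.64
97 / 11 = 8.82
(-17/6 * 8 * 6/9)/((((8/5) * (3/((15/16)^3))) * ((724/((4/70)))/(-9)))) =19125/10379264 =0.00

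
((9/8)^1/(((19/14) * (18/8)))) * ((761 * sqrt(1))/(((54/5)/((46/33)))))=612605/16929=36.19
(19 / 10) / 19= 1 / 10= 0.10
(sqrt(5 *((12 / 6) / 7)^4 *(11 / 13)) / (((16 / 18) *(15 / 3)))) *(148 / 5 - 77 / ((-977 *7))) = 100143 *sqrt(715) / 2393650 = 1.12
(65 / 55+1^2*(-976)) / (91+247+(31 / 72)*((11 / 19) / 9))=-132021576 / 45779767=-2.88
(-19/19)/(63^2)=-1/3969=-0.00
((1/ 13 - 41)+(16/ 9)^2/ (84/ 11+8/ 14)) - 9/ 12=-13738505/ 332748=-41.29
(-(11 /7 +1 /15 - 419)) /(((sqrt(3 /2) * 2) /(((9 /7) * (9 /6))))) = 131469 * sqrt(6) /980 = 328.60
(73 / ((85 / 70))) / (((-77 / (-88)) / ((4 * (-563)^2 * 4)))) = 5923516672 / 17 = 348442157.18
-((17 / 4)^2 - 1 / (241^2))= -16785393 / 929296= -18.06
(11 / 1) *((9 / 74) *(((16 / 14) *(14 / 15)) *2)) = 528 / 185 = 2.85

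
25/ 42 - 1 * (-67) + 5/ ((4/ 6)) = 1577/ 21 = 75.10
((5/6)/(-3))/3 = -5/54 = -0.09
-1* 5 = -5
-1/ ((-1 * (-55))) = -0.02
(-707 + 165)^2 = 293764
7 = 7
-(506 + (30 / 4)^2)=-2249 / 4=-562.25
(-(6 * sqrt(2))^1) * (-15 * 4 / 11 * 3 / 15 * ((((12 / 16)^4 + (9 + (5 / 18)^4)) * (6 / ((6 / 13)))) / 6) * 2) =203553805 * sqrt(2) / 769824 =373.94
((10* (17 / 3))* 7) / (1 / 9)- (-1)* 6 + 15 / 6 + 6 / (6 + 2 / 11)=60851 / 17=3579.47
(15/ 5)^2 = 9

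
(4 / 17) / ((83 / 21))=84 / 1411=0.06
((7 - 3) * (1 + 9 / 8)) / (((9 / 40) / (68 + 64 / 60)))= 70448 / 27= 2609.19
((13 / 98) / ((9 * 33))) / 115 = 13 / 3347190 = 0.00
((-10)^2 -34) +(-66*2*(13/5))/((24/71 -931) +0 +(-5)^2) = 3556916/53585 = 66.38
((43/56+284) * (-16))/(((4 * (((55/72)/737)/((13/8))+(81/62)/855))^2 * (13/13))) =-60706360.95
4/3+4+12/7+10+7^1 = 505/21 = 24.05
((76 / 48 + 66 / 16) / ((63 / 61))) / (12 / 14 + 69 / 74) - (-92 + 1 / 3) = 94.76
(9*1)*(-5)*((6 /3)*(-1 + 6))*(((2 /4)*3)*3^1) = -2025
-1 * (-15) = 15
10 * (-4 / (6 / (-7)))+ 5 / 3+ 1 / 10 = 1453 / 30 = 48.43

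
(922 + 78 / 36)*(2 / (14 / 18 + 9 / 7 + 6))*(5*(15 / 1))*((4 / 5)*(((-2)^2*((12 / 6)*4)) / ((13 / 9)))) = 503042400 / 1651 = 304689.52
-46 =-46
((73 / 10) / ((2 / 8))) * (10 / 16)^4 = 9125 / 2048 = 4.46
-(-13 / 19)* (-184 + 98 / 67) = -158990 / 1273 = -124.89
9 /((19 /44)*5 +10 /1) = 396 /535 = 0.74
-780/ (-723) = 260/ 241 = 1.08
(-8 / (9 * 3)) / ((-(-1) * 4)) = -2 / 27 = -0.07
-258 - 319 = -577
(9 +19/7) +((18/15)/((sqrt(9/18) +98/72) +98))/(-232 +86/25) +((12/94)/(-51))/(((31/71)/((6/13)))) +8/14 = 9720 * sqrt(2)/36553260817 +1012001110414803806/82390282263040843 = 12.28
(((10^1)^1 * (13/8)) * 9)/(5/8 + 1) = 90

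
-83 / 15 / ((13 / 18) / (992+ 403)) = -10687.85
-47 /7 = -6.71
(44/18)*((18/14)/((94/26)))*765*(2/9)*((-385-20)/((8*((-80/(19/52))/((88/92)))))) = 15828615/484288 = 32.68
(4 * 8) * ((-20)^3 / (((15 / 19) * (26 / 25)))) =-12160000 / 39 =-311794.87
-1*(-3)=3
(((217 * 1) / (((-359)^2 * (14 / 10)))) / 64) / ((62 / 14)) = 35 / 8248384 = 0.00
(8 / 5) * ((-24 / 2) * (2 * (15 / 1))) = -576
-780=-780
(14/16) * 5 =35/8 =4.38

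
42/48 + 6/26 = 115/104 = 1.11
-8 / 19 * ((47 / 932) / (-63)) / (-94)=-0.00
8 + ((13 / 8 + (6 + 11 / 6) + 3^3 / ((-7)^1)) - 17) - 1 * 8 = -1915 / 168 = -11.40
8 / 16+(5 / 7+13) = 199 / 14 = 14.21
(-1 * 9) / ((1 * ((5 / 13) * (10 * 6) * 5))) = -39 / 500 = -0.08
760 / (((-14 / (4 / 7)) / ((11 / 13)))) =-16720 / 637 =-26.25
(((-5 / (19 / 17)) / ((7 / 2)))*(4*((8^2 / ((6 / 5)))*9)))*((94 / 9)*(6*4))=-81817600 / 133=-615169.92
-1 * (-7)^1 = 7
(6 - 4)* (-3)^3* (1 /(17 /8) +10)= -565.41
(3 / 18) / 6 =1 / 36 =0.03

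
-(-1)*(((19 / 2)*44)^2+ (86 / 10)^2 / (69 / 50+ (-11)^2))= 1069139854 / 6119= 174724.60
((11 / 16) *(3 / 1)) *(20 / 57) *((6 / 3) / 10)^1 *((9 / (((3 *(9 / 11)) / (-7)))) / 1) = -847 / 228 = -3.71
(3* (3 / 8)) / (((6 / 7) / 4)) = 21 / 4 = 5.25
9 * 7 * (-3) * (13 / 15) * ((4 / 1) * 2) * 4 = -26208 / 5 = -5241.60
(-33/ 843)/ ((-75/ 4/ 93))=1364/ 7025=0.19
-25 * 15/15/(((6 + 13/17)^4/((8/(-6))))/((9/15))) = 334084/34980125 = 0.01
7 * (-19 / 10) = -133 / 10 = -13.30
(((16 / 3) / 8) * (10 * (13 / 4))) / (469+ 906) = 13 / 825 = 0.02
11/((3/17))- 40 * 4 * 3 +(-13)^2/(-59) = -74434/177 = -420.53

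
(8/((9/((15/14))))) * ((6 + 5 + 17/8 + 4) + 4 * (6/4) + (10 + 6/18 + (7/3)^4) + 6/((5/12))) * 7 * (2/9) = 251101/2187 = 114.82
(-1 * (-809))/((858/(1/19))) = 809/16302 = 0.05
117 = 117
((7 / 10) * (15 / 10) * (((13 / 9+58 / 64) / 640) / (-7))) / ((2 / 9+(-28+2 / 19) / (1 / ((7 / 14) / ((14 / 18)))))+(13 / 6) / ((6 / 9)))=270123 / 7089664000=0.00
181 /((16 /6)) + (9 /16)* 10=147 /2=73.50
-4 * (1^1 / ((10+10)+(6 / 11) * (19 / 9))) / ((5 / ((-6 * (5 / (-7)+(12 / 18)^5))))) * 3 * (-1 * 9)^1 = 43604 / 12215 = 3.57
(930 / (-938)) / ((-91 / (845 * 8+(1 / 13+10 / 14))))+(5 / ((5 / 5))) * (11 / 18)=5363100235 / 69908202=76.72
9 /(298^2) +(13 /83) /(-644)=-84173 /593343926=-0.00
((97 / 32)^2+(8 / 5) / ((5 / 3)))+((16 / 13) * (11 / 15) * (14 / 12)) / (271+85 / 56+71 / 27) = 1405611347059 / 138452454400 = 10.15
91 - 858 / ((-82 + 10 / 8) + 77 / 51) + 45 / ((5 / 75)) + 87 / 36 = 151157849 / 193980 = 779.24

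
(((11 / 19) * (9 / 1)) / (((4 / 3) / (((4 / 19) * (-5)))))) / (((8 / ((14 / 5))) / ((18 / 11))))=-1701 / 722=-2.36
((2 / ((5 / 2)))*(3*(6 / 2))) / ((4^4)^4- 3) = 36 / 21474836465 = 0.00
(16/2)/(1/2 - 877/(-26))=104/445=0.23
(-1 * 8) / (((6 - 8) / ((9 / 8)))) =9 / 2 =4.50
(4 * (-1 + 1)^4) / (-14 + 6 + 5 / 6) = 0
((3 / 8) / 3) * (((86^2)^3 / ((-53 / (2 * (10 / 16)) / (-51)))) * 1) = 3223895154990 / 53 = 60828210471.51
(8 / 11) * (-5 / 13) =-40 / 143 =-0.28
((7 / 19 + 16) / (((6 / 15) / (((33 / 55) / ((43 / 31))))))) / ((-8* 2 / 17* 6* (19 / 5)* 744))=-26435 / 23843328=-0.00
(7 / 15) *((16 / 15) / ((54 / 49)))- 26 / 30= -2521 / 6075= -0.41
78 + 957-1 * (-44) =1079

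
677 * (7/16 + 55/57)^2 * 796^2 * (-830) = -700235797193.22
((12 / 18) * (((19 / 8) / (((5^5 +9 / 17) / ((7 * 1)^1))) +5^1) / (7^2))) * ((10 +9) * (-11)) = -14.23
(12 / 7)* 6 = 72 / 7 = 10.29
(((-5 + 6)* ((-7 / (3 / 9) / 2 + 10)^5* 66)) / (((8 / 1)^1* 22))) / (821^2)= -3 / 172554496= -0.00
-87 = -87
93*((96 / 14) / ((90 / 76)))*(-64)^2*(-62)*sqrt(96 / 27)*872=-16695267688448*sqrt(2) / 105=-224863561832.88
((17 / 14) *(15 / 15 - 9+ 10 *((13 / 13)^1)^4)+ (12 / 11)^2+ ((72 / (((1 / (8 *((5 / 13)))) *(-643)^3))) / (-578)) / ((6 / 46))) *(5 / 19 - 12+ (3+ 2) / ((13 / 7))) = -6838923768362810710 / 208955822632147591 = -32.73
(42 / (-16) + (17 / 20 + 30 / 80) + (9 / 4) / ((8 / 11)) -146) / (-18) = 23089 / 2880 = 8.02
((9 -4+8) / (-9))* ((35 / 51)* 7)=-3185 / 459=-6.94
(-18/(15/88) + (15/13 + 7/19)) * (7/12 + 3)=-1381762/3705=-372.95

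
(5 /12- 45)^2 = 286225 /144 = 1987.67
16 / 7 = 2.29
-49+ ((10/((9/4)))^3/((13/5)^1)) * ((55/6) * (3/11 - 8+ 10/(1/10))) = 810606881/28431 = 28511.37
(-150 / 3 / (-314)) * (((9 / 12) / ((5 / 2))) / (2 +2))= 15 / 1256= 0.01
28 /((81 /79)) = 2212 /81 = 27.31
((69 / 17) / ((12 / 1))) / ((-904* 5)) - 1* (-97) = 29813897 / 307360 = 97.00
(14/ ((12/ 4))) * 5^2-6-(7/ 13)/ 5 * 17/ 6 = 14347/ 130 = 110.36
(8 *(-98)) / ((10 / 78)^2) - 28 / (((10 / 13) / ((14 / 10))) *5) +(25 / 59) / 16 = -5629629611 / 118000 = -47708.73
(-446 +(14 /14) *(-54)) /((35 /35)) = -500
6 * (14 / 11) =84 / 11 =7.64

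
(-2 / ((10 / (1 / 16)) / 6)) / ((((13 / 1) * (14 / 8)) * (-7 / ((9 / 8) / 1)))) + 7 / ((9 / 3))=356801 / 152880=2.33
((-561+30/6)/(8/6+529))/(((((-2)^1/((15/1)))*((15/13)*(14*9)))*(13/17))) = 2363/33411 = 0.07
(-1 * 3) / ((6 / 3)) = -3 / 2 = -1.50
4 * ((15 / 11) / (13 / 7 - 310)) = -140 / 7909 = -0.02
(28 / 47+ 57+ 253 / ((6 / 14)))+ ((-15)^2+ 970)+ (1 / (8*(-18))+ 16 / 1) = 12581185 / 6768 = 1858.92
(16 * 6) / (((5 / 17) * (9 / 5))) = 544 / 3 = 181.33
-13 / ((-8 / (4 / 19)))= 13 / 38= 0.34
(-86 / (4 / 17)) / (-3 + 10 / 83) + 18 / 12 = 30695 / 239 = 128.43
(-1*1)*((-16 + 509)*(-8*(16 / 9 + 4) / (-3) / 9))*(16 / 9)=-3281408 / 2187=-1500.42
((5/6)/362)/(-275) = -0.00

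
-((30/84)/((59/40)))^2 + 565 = 96361485/170569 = 564.94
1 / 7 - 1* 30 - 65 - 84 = -1252 / 7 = -178.86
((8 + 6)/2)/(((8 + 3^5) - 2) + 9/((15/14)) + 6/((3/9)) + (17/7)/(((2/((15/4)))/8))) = 245/10914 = 0.02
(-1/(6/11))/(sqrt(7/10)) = -11 * sqrt(70)/42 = -2.19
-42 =-42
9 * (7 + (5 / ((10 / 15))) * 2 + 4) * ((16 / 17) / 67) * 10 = 37440 / 1139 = 32.87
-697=-697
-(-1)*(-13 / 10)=-13 / 10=-1.30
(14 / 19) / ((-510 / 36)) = -84 / 1615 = -0.05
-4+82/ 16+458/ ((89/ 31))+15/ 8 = 14465/ 89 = 162.53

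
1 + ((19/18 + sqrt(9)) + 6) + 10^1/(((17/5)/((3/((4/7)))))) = 4054/153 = 26.50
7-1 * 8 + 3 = 2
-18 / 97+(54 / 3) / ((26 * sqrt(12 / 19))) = -18 / 97+3 * sqrt(57) / 26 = 0.69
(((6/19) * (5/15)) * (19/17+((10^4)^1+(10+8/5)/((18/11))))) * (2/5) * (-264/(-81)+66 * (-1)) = -2730470512/103275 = -26438.83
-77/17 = -4.53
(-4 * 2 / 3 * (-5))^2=1600 / 9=177.78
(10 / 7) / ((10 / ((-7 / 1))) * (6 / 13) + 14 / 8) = 520 / 397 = 1.31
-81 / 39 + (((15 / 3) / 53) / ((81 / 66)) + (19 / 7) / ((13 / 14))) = 0.92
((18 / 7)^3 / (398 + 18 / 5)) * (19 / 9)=7695 / 86093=0.09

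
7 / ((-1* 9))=-7 / 9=-0.78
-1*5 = -5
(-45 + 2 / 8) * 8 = -358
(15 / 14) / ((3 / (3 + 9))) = 30 / 7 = 4.29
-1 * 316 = -316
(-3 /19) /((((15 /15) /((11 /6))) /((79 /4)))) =-869 /152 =-5.72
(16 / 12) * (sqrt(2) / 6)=0.31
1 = 1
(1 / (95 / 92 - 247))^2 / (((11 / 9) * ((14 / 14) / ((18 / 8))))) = 19044 / 625865339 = 0.00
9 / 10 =0.90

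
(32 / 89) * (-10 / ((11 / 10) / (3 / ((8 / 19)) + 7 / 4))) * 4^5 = -29081600 / 979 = -29705.41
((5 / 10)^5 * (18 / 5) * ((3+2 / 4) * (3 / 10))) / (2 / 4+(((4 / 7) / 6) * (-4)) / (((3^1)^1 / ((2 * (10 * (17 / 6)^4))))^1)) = -964467 / 1332253600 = -0.00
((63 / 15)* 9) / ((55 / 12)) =2268 / 275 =8.25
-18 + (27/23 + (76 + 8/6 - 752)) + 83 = -608.49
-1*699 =-699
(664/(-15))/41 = -664/615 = -1.08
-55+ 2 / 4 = -109 / 2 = -54.50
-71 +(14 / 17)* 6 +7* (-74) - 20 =-604.06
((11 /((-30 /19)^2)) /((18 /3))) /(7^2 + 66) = 3971 /621000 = 0.01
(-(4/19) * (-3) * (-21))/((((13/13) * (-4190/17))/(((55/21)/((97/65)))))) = 72930/772217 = 0.09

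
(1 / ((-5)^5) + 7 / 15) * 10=8744 / 1875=4.66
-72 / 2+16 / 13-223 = -3351 / 13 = -257.77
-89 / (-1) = 89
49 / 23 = 2.13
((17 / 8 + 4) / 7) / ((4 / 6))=21 / 16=1.31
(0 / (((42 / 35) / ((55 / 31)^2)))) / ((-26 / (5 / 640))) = 0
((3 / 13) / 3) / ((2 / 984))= 492 / 13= 37.85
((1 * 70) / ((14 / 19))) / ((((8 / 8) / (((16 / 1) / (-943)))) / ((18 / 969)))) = -480 / 16031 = -0.03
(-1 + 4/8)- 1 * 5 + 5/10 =-5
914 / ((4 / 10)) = 2285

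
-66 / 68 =-33 / 34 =-0.97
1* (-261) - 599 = -860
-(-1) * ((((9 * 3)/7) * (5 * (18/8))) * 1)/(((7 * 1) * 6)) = 405/392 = 1.03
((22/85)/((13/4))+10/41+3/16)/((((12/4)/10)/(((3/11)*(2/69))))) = 123481/9169732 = 0.01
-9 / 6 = -3 / 2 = -1.50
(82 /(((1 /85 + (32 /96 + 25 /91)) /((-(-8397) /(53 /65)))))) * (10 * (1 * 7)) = 72699424843500 /762299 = 95368647.79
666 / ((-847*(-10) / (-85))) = -5661 / 847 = -6.68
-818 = -818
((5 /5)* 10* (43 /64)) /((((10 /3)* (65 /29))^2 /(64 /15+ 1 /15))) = 108489 /208000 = 0.52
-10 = -10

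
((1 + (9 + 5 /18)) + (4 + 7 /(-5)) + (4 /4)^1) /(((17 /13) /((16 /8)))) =21.22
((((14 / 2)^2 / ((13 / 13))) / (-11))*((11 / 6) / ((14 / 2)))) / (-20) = 7 / 120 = 0.06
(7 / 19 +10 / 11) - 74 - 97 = -35472 / 209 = -169.72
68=68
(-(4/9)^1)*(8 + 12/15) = -3.91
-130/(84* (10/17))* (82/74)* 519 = -1513.08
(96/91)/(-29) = -96/2639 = -0.04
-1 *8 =-8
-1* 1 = -1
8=8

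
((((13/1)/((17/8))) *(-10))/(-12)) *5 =1300/51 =25.49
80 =80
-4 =-4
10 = 10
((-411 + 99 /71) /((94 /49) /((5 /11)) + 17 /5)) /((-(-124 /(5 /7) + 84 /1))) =-2544675 /4241824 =-0.60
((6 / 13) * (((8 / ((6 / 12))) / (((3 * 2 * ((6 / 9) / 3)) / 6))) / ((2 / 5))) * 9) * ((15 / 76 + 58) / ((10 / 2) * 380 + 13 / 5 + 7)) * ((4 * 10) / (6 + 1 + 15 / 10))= 1074789000 / 10023013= 107.23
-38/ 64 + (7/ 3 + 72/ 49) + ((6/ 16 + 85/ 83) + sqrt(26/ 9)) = sqrt(26)/ 3 + 1799137/ 390432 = 6.31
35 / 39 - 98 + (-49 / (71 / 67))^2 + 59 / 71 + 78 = 416753297 / 196599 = 2119.81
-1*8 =-8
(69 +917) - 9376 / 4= -1358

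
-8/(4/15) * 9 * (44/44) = -270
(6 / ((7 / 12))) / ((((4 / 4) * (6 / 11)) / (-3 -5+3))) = -660 / 7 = -94.29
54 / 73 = 0.74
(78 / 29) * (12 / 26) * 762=27432 / 29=945.93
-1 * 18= -18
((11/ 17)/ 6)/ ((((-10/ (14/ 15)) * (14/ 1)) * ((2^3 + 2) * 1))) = -11/ 153000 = -0.00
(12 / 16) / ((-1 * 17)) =-3 / 68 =-0.04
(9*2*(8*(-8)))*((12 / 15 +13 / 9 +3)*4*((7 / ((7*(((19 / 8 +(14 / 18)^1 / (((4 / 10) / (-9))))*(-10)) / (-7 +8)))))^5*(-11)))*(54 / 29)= 6681526272 / 1068445047484375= 0.00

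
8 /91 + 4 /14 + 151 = 13775 /91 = 151.37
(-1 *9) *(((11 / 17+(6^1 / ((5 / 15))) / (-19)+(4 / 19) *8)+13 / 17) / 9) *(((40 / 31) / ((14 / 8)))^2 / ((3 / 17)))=-17766400 / 2684073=-6.62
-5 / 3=-1.67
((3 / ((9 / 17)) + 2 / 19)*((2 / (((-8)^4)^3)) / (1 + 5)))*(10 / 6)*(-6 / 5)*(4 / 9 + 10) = -15463 / 26439818674176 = -0.00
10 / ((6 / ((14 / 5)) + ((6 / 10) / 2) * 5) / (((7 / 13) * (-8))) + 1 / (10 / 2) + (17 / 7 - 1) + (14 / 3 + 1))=117600 / 75847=1.55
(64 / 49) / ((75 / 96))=2048 / 1225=1.67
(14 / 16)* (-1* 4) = -7 / 2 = -3.50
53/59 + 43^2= 109144/59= 1849.90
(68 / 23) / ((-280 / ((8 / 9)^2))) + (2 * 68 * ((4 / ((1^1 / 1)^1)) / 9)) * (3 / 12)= 984776 / 65205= 15.10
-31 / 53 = -0.58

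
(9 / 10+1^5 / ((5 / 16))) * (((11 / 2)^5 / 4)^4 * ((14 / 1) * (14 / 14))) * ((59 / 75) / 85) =11391675664193038635800533 / 8556380160000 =1331366237962.13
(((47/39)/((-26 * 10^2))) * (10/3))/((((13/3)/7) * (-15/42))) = 2303/329550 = 0.01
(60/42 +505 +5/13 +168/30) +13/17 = 3969431/7735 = 513.18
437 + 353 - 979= -189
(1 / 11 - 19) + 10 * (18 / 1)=161.09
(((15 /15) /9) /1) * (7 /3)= 7 /27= 0.26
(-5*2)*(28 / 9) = -280 / 9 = -31.11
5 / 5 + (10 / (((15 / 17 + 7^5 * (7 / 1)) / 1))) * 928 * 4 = 164443 / 125003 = 1.32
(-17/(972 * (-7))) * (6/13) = 17/14742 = 0.00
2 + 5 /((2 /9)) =24.50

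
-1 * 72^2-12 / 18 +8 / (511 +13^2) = -1322087 / 255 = -5184.65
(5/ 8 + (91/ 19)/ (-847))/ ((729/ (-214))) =-406279/ 2234628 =-0.18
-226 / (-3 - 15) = 113 / 9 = 12.56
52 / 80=0.65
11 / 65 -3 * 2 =-379 / 65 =-5.83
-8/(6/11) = -44/3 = -14.67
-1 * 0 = 0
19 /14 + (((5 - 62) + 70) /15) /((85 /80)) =7757 /3570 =2.17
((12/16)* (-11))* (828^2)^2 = -3877709723712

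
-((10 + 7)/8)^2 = -289/64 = -4.52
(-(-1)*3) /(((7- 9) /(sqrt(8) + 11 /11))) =-3*sqrt(2)- 3 /2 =-5.74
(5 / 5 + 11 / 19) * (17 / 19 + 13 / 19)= 900 / 361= 2.49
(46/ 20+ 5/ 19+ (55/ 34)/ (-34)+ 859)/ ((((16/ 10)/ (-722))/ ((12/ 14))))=-5392863537/ 16184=-333221.92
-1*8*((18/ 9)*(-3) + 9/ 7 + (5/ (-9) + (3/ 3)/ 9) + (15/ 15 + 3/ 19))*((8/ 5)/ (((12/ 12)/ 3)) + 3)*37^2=681838664/ 1995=341773.77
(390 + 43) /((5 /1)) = 433 /5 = 86.60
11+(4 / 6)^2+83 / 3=352 / 9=39.11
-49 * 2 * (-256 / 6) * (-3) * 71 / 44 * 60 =-13359360 / 11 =-1214487.27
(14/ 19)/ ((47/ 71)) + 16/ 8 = 2780/ 893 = 3.11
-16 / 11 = -1.45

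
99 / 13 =7.62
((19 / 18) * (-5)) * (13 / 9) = -7.62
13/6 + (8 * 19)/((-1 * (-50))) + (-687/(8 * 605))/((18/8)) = 46678/9075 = 5.14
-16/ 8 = -2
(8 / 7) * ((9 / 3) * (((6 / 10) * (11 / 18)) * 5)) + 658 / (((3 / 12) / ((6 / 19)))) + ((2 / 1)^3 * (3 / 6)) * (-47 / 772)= 21490089 / 25669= 837.20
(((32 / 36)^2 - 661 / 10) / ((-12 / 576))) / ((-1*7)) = -423208 / 945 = -447.84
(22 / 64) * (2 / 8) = 11 / 128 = 0.09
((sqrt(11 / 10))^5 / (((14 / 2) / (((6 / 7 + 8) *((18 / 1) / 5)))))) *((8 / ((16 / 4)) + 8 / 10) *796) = 26872164 *sqrt(110) / 21875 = 12884.01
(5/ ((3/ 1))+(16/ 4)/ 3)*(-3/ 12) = -3/ 4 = -0.75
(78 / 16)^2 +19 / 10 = 8213 / 320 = 25.67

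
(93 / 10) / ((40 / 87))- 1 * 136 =-46309 / 400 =-115.77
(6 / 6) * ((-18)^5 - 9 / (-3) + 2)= -1889563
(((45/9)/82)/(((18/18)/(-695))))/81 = -3475/6642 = -0.52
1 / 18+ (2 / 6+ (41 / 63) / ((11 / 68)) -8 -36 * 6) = -304349 / 1386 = -219.59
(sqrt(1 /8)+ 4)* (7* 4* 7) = 49* sqrt(2)+ 784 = 853.30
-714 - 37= -751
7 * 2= 14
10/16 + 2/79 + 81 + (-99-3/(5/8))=-69993/3160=-22.15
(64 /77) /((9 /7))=64 /99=0.65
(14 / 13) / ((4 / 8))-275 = -3547 / 13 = -272.85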